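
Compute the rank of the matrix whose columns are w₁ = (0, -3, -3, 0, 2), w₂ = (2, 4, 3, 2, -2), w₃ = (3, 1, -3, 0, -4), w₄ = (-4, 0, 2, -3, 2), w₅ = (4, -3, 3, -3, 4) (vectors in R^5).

rank 5

Apply Gaussian elimination to the matrix whose rows are w₁, w₂, w₃, w₄, w₅.
The echelon form has 5 nonzero rows, so the rank is 5.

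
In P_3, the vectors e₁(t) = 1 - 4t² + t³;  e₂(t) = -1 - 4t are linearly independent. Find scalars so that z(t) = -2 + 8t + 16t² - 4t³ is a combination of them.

z = -4e₁ - 2e₂

Take coordinate vectors relative to {1, t, …, t³}.
Since e₁, e₂ are independent, the coefficients expressing z are uniquely determined by a linear system.
Back-substitution yields (α₁, α₂) = (-4, -2).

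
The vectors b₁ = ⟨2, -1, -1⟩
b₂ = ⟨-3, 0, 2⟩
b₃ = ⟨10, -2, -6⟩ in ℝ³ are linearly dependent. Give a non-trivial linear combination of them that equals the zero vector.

Row-reduce the matrix with b₁, b₂, b₃ as columns; the null space gives the coefficients.
A generator of the null space is (2, -2, -1).

2b₁ - 2b₂ - b₃ = 0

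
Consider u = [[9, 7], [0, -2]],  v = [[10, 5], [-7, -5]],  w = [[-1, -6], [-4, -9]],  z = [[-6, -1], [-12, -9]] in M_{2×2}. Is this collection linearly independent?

linearly independent

Take coordinates with respect to the standard basis {E₁₁, E₁₂, E₂₁, E₂₂}.
The matrix [u|v|w|z] has determinant 5330.
A nonzero determinant means the columns are linearly independent.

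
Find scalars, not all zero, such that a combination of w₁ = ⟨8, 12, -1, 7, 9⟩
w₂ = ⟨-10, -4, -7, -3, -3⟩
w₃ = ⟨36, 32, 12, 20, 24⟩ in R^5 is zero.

2w₁ - 2w₂ - w₃ = 0

Solve the homogeneous system with w₁, w₂, w₃ as columns by row-reducing the coefficient matrix.
The free variable yields coefficients (2, -2, -1) (any nonzero multiple also works).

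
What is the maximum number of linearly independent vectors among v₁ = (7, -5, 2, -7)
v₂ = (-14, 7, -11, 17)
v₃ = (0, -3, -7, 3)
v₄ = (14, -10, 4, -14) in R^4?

2

Put the 4×4 matrix [v₁|v₂|v₃|v₄] into echelon form.
The echelon form has 2 nonzero rows, so the rank is 2.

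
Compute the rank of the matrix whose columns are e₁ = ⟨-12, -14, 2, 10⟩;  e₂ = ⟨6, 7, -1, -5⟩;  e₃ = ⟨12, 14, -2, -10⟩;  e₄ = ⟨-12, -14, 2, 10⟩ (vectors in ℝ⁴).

Row-reduce the 4×4 matrix with these as rows.
The echelon form has 1 nonzero row, so the rank is 1.

1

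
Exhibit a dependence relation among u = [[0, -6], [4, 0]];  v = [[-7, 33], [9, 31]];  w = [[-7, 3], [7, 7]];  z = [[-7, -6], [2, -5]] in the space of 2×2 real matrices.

Take coordinates with respect to {E₁₁, E₁₂, E₂₁, E₂₂}.
Solve the homogeneous system with u, v, w, z as columns by row-reducing the coefficient matrix.
A generator of the null space is (2, 1, -3, 2).

2u + v - 3w + 2z = 0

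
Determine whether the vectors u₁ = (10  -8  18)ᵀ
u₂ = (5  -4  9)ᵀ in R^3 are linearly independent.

Place the vectors as rows of a 2×3 matrix and reduce to echelon form.
The reduction yields 1 nonzero row, so the rank is 1.
Since rank 1 < 2, the set is linearly dependent.

linearly dependent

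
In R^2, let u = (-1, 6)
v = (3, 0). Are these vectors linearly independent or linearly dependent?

linearly independent

The matrix [u|v] has determinant -18.
A nonzero determinant means the columns are linearly independent.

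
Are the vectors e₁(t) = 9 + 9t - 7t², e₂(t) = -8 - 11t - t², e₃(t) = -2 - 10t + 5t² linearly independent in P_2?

Write each element as a coordinate vector in ℝ³ using {1, t, t²}.
The matrix [e₁|e₂|e₃] has determinant -613.
A nonzero determinant means the columns are linearly independent.

linearly independent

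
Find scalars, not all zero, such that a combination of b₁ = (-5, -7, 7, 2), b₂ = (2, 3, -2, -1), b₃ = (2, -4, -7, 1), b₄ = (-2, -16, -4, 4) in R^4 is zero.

2b₁ + 2b₂ + 2b₃ - b₄ = 0

Set up α₁b₁ + … + α₄b₄ = 0 and solve the homogeneous system.
A generator of the null space is (2, 2, 2, -1).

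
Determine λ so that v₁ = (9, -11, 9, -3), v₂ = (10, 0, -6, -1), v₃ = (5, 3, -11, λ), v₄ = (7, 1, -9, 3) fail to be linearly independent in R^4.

Dependence holds iff the 4×4 matrix [v₁ v₂ v₃ v₄] is singular.
Cofactor expansion gives det = 384*λ - 1600.
Solving 384*λ - 1600 = 0 yields λ = 25/6.

λ = 25/6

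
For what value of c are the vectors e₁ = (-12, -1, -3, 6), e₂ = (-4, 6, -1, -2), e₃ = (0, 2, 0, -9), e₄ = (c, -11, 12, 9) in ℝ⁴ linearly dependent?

The vectors are dependent exactly when the determinant of the matrix with rows e₁, e₂, e₃, e₄ vanishes.
Cofactor expansion gives det = 147*c - 7056.
This vanishes exactly when c = 48.

c = 48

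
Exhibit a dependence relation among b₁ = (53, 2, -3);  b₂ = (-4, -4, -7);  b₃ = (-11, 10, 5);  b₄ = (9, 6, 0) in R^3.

b₁ + b₂ + 2b₃ - 3b₄ = 0

Set up α₁b₁ + … + α₄b₄ = 0 and solve the homogeneous system.
A generator of the null space is (1, 1, 2, -3).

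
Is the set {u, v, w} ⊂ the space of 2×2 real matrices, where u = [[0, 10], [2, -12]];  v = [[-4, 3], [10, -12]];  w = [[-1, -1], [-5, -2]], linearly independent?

linearly independent

Write each element as a coordinate vector in ℝ⁴ using {E₁₁, E₁₂, E₂₁, E₂₂}.
Row-reduce the matrix whose columns are u, v, w.
The reduction yields 3 nonzero rows, so the rank is 3.
Since rank = 3 (the number of vectors), the set is linearly independent.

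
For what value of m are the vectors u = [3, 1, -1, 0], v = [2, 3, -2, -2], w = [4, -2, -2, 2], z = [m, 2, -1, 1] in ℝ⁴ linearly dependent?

Place the vectors as rows of a 4×4 matrix; dependence ⇔ determinant zero.
The determinant works out to 6*m - 48.
Solving 6*m - 48 = 0 yields m = 8.

m = 8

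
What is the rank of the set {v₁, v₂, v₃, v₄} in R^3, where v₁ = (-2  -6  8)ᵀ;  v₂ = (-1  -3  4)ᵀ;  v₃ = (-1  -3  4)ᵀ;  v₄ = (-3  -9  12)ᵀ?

rank 1

Apply Gaussian elimination to the matrix whose rows are v₁, v₂, v₃, v₄.
Reduction leaves 1 leading entry, giving rank 1.
(With 4 elements in a 3-dimensional space the rank is at most 3.)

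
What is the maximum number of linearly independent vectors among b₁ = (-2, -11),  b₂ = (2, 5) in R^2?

2

Form the matrix with b₁, b₂ as columns and reduce.
Exactly 2 pivots survive; hence the rank is 2.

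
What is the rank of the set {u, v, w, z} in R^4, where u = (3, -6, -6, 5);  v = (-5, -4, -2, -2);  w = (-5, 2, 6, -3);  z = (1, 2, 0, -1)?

Put the 4×4 matrix [u|v|w|z] into echelon form.
There are 3 pivot columns, so rank = 3.

3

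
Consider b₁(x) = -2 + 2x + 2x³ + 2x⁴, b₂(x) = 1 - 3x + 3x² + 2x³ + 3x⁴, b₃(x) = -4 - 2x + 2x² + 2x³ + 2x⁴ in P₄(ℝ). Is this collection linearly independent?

linearly independent

Take coordinates with respect to the standard basis {1, x, …, x⁴}.
Place the vectors as rows of a 3×5 matrix and reduce to echelon form.
The reduction yields 3 nonzero rows, so the rank is 3.
Since rank = 3 (the number of vectors), the set is linearly independent.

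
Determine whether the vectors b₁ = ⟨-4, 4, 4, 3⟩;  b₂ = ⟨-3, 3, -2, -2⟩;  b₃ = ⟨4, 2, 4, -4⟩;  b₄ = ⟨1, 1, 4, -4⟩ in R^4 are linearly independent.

linearly independent

Row-reduce the matrix whose columns are b₁, b₂, b₃, b₄.
The reduction yields 4 nonzero rows, so the rank is 4.
Since rank = 4 (the number of vectors), the set is linearly independent.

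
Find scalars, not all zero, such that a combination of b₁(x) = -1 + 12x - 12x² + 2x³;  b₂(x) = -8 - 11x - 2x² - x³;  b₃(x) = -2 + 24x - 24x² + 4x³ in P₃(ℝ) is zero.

Take coordinates with respect to {1, x, …, x³}.
Row-reduce the matrix with b₁, b₂, b₃ as columns; the null space gives the coefficients.
One solution (up to scaling) is (2, 0, -1).

2b₁ - b₃ = 0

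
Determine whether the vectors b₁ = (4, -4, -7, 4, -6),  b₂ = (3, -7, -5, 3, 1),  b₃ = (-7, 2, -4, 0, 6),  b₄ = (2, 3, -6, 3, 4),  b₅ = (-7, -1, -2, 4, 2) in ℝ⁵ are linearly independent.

linearly independent

Place the vectors as rows of a 5×5 matrix and reduce to echelon form.
The reduction yields 5 nonzero rows, so the rank is 5.
Since rank = 5 (the number of vectors), the set is linearly independent.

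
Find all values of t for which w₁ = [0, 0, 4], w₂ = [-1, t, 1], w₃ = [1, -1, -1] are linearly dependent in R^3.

Dependence holds iff the 3×3 matrix [w₁ w₂ w₃] is singular.
The determinant works out to 4 - 4*t.
This vanishes exactly when t = 1.

t = 1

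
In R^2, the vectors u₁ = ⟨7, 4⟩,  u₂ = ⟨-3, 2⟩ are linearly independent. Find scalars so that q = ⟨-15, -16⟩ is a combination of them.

Solve the system with u₁, u₂ as columns and q as the right-hand side.
Row-reducing the augmented matrix gives the unique coefficients (a₁, a₂) = (-3, -2).

q = -3u₁ - 2u₂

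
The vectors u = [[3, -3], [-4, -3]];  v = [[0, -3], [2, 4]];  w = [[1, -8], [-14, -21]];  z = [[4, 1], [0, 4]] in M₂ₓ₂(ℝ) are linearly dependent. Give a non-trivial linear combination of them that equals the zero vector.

Write each element as a vector in ℝ⁴ using {E₁₁, E₁₂, E₂₁, E₂₂}.
Write the vectors as columns of a matrix and find a nonzero vector in its null space.
One solution (up to scaling) is (3, -1, -1, -2).

3u - v - w - 2z = 0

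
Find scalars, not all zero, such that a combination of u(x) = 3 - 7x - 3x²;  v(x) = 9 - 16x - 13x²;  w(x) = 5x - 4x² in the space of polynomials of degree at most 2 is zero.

3u - v + w = 0

Pass to coordinate vectors relative to the basis {1, x, x²}.
Solve the homogeneous system with u, v, w as columns by row-reducing the coefficient matrix.
The free variable yields coefficients (3, -1, 1) (any nonzero multiple also works).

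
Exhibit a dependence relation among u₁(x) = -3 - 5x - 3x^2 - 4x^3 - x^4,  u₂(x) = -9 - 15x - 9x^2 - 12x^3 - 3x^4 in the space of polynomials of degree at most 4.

3u₁ - u₂ = 0

Write each element as a vector in ℝ⁵ using {1, x, …, x^4}.
Solve the homogeneous system with u₁, u₂ as columns by row-reducing the coefficient matrix.
A generator of the null space is (3, -1).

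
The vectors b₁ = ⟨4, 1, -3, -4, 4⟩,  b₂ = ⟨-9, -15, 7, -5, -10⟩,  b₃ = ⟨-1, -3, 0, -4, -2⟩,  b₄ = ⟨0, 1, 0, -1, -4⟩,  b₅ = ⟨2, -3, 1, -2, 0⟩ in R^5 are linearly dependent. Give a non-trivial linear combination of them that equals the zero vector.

Row-reduce the matrix with b₁, b₂, b₃, b₄, b₅ as columns; the null space gives the coefficients.
A generator of the null space is (2, 1, -3, 1, -1).

2b₁ + b₂ - 3b₃ + b₄ - b₅ = 0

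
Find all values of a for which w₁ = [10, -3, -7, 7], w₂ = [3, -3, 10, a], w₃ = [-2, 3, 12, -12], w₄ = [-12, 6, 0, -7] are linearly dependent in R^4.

Place the vectors as rows of a 4×4 matrix; dependence ⇔ determinant zero.
Expanding, det = -456*a - 969.
Solving -456*a - 969 = 0 yields a = -17/8.

a = -17/8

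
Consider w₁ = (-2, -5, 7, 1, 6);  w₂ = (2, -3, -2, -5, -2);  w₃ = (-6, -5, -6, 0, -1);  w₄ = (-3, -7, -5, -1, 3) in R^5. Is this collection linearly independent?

Place the vectors as rows of a 4×5 matrix and reduce to echelon form.
The reduction yields 4 nonzero rows, so the rank is 4.
Since rank = 4 (the number of vectors), the set is linearly independent.

linearly independent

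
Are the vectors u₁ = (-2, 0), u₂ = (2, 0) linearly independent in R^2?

Form the 2×2 matrix with these as columns; its determinant is 0.
A zero determinant means the columns are linearly dependent.

linearly dependent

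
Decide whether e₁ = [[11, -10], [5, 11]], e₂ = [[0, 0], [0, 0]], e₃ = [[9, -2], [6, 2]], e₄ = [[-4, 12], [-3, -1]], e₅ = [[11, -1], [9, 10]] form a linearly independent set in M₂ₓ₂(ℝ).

linearly dependent

Take coordinates with respect to the standard basis {E₁₁, E₁₂, E₂₁, E₂₂}.
There are 5 vectors in a 4-dimensional space, so they cannot be linearly independent.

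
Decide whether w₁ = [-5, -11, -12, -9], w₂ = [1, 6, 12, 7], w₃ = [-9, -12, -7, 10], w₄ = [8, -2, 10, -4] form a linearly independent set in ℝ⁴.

Row-reduce the matrix whose columns are w₁, w₂, w₃, w₄.
The reduction yields 4 nonzero rows, so the rank is 4.
Since rank = 4 (the number of vectors), the set is linearly independent.

linearly independent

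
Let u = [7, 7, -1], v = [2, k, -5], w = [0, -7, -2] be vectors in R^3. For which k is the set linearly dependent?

k = -29/2

The vectors are dependent exactly when the determinant of the matrix with rows u, v, w vanishes.
Cofactor expansion gives det = -14*k - 203.
Solving -14*k - 203 = 0 yields k = -29/2.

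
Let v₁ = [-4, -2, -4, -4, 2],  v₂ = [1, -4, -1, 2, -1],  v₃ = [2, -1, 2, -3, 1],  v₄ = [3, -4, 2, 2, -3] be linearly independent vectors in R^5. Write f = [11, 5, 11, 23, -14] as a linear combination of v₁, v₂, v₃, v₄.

f = -3v₁ - v₂ - 3v₃ + 2v₄

Write f = a₁v₁ + … + a₄v₄ and equate components.
Row-reducing the augmented matrix gives the unique coefficients (a₁, …, a₄) = (-3, -1, -3, 2).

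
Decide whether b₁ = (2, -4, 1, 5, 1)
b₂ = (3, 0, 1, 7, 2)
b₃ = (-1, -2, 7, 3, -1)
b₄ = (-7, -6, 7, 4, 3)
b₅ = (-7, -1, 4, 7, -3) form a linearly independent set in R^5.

linearly independent

Place the vectors as rows of a 5×5 matrix and reduce to echelon form.
The reduction yields 5 nonzero rows, so the rank is 5.
Since rank = 5 (the number of vectors), the set is linearly independent.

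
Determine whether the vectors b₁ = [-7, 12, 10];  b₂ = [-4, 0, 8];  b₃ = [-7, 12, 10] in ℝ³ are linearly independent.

Two of the vectors are equal, giving an immediate dependence.

linearly dependent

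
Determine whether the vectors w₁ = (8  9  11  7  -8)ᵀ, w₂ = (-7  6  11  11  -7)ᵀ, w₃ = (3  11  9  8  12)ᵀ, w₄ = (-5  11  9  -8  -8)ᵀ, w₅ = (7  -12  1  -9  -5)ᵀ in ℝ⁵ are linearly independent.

Place the vectors as rows of a 5×5 matrix and reduce to echelon form.
The reduction yields 5 nonzero rows, so the rank is 5.
Since rank = 5 (the number of vectors), the set is linearly independent.

linearly independent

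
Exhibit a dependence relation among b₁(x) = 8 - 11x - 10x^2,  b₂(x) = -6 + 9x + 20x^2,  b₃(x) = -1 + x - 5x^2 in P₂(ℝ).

Pass to coordinate vectors relative to the basis {1, x, x^2}.
Write the vectors as columns of a matrix and find a nonzero vector in its null space.
The free variable yields coefficients (1, 1, 2) (any nonzero multiple also works).

b₁ + b₂ + 2b₃ = 0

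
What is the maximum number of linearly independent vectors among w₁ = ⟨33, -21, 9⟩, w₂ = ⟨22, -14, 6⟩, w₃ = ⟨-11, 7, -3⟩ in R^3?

1

Put the 3×3 matrix [w₁|w₂|w₃] into echelon form.
Reduction leaves 1 leading entry, giving rank 1.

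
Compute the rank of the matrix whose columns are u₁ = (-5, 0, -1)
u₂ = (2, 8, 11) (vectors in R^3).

Apply Gaussian elimination to the matrix whose rows are u₁, u₂.
The echelon form has 2 nonzero rows, so the rank is 2.

rank 2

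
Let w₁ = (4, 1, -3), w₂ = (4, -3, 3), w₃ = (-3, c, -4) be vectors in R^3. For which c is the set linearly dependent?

c = 41/12

Dependence holds iff the 3×3 matrix [w₁ w₂ w₃] is singular.
Expanding, det = 82 - 24*c.
Solving 82 - 24*c = 0 yields c = 41/12.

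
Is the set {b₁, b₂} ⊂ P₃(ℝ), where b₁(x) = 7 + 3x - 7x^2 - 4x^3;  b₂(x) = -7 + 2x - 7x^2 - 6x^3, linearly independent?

Take coordinates with respect to the standard basis {1, x, …, x^3}.
Row-reduce the matrix whose columns are b₁, b₂.
The reduction yields 2 nonzero rows, so the rank is 2.
Since rank = 2 (the number of vectors), the set is linearly independent.

linearly independent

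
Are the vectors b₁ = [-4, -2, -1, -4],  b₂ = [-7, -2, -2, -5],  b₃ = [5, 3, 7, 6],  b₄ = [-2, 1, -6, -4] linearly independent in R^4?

linearly independent

Place the vectors as rows of a 4×4 matrix and reduce to echelon form.
The reduction yields 4 nonzero rows, so the rank is 4.
Since rank = 4 (the number of vectors), the set is linearly independent.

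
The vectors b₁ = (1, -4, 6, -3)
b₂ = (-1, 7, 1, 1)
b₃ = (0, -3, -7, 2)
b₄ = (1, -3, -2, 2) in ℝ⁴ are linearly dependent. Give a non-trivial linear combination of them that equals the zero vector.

b₁ + b₂ + b₃ = 0

Row-reduce the matrix with b₁, b₂, b₃, b₄ as columns; the null space gives the coefficients.
The free variable yields coefficients (1, 1, 1, 0) (any nonzero multiple also works).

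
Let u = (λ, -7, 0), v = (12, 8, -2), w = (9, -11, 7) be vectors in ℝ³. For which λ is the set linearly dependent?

The vectors are dependent exactly when the determinant of the matrix with rows u, v, w vanishes.
Expanding, det = 34*λ + 714.
Solving 34*λ + 714 = 0 yields λ = -21.

λ = -21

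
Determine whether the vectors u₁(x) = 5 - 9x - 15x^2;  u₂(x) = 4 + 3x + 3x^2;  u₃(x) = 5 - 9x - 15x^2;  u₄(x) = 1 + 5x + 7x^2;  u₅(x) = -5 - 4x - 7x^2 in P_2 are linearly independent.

Write each element as a coordinate vector in ℝ³ using {1, x, x^2}.
There are 5 vectors in a 3-dimensional space, so they cannot be linearly independent.

linearly dependent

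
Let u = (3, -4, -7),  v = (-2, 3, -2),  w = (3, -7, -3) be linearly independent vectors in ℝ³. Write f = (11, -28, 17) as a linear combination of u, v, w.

f = -3u - 4v + 4w

Since u, v, w are independent, the coefficients expressing f are uniquely determined by a linear system.
The system has the unique solution (c₁, c₂, c₃) = (-3, -4, 4).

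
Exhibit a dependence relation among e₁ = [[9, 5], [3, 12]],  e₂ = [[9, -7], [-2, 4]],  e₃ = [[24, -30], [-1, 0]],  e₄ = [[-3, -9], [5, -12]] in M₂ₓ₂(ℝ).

Write each element as a vector in ℝ⁴ using {E₁₁, E₁₂, E₂₁, E₂₂}.
Set up α₁e₁ + … + α₄e₄ = 0 and solve the homogeneous system.
A generator of the null space is (0, 3, -1, 1).

3e₂ - e₃ + e₄ = 0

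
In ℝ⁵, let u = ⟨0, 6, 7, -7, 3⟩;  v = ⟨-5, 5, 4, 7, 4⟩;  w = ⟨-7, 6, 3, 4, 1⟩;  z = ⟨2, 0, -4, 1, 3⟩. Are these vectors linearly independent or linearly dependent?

Place the vectors as rows of a 4×5 matrix and reduce to echelon form.
The reduction yields 4 nonzero rows, so the rank is 4.
Since rank = 4 (the number of vectors), the set is linearly independent.

linearly independent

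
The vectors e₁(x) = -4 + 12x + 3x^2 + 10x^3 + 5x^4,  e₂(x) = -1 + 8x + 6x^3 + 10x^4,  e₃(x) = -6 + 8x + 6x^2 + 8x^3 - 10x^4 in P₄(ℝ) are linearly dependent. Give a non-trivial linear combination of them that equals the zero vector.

Take coordinates with respect to {1, x, …, x^4}.
Solve the homogeneous system with e₁, e₂, e₃ as columns by row-reducing the coefficient matrix.
One solution (up to scaling) is (2, -2, -1).

2e₁ - 2e₂ - e₃ = 0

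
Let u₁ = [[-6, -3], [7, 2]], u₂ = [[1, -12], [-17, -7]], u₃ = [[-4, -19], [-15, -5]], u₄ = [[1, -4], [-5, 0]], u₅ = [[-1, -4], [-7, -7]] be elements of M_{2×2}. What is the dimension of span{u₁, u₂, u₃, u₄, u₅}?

Pass to coordinate vectors with respect to the basis {E₁₁, E₁₂, E₂₁, E₂₂}.
Apply Gaussian elimination to the matrix whose rows are u₁, u₂, u₃, u₄, u₅.
Exactly 3 pivots survive; hence the rank is 3.
(With 5 elements in a 4-dimensional space the rank is at most 4.)

dim = 3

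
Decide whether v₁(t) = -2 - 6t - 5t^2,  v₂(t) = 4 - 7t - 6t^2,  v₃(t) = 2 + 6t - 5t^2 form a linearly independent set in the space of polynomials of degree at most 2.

Take coordinates with respect to the standard basis {1, t, t^2}.
Place the vectors as rows of a 3×3 matrix and reduce to echelon form.
The reduction yields 3 nonzero rows, so the rank is 3.
Since rank = 3 (the number of vectors), the set is linearly independent.

linearly independent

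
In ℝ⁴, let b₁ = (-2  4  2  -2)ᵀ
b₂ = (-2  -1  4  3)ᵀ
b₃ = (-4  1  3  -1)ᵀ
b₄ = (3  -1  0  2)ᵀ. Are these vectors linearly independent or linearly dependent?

linearly independent

Form the 4×4 matrix with these as columns; its determinant is 48.
A nonzero determinant means the columns are linearly independent.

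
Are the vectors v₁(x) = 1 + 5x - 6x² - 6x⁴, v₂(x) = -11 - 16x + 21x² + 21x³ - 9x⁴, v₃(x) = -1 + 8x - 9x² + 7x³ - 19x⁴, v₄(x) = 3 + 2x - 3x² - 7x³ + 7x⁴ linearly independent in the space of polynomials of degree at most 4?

Write each element as a coordinate vector in ℝ⁵ using {1, x, …, x⁴}.
Place the vectors as rows of a 4×5 matrix and reduce to echelon form.
The reduction yields 2 nonzero rows, so the rank is 2.
Since rank 2 < 4, the set is linearly dependent.

linearly dependent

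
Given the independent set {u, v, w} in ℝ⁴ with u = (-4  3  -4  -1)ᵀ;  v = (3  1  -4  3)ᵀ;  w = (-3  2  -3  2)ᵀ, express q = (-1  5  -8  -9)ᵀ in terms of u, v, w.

Solve the system with u, v, w as columns and q as the right-hand side.
The system has the unique solution (a₁, a₂, a₃) = (4, 1, -4).

q = 4u + v - 4w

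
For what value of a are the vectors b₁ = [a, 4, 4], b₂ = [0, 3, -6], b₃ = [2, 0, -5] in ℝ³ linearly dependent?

a = -24/5

Place the vectors as rows of a 3×3 matrix; dependence ⇔ determinant zero.
The determinant works out to -15*a - 72.
This vanishes exactly when a = -24/5.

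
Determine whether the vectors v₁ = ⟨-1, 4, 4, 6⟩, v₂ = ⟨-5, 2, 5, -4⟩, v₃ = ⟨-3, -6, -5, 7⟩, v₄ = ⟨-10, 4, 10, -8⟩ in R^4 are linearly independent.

One vector is a scalar multiple of another, so the set is dependent.

linearly dependent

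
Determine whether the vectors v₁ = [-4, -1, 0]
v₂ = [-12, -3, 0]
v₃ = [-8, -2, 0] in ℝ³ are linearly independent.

The matrix [v₁|v₂|v₃] has determinant 0.
A zero determinant means the columns are linearly dependent.

linearly dependent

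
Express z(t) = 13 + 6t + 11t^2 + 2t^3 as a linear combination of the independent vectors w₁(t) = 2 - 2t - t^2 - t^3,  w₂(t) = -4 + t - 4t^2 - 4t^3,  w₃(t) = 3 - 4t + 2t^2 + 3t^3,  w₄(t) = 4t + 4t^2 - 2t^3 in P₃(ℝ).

Work in coordinates with respect to the standard basis {1, t, …, t^3}.
Write z = α₁w₁ + … + α₄w₄ and equate components.
Back-substitution yields (α₁, …, α₄) = (3, -4, -3, 1).

z = 3w₁ - 4w₂ - 3w₃ + w₄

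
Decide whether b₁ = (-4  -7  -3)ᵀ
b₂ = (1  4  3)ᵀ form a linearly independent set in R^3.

Place the vectors as rows of a 2×3 matrix and reduce to echelon form.
The reduction yields 2 nonzero rows, so the rank is 2.
Since rank = 2 (the number of vectors), the set is linearly independent.

linearly independent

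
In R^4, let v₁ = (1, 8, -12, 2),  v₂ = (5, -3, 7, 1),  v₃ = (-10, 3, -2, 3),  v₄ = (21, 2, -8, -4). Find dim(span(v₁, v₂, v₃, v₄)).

3

Form the matrix with v₁, v₂, v₃, v₄ as columns and reduce.
Reduction leaves 3 leading entries, giving rank 3.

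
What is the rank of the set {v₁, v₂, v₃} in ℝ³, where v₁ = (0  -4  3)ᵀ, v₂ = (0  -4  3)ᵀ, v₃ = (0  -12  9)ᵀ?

rank 1

Row-reduce the 3×3 matrix with these as rows.
Reduction leaves 1 leading entry, giving rank 1.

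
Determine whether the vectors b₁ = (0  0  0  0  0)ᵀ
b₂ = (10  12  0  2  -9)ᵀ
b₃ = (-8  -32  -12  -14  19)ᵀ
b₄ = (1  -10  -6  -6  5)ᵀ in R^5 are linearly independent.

linearly dependent

One of the vectors is the zero vector, so the set is linearly dependent.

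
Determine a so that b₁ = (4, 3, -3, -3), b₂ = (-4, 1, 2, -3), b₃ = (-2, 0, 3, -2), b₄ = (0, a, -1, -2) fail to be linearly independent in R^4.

a = 8/5

The vectors are dependent exactly when the determinant of the matrix with rows b₁, b₂, b₃, b₄ vanishes.
Expanding, det = 50*a - 80.
This vanishes exactly when a = 8/5.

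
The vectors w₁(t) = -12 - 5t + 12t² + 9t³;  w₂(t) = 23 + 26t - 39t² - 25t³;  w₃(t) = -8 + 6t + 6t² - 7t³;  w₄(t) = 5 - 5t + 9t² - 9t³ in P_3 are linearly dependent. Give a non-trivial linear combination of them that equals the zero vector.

3w₁ + w₂ - w₃ + w₄ = 0

Write each element as a vector in ℝ⁴ using {1, t, …, t³}.
Solve the homogeneous system with w₁, w₂, w₃, w₄ as columns by row-reducing the coefficient matrix.
One solution (up to scaling) is (3, 1, -1, 1).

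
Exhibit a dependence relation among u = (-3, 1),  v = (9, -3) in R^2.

3u + v = 0

Set up α₁u + α₂v = 0 and solve the homogeneous system.
The free variable yields coefficients (3, 1) (any nonzero multiple also works).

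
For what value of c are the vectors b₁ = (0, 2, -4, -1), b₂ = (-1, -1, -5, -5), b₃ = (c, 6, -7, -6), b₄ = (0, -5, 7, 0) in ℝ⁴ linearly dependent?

c = 43/2

The set is linearly dependent precisely when det[b₁; b₂; b₃; b₄] = 0.
The determinant works out to 2*c - 43.
Setting this to zero gives c = 43/2.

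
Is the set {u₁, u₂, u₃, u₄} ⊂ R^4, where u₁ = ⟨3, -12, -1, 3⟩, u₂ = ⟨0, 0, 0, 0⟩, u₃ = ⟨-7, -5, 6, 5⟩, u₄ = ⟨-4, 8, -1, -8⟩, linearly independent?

linearly dependent

One of the vectors is the zero vector, so the set is linearly dependent.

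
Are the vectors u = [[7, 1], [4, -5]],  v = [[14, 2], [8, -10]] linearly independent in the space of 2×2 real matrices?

Write each element as a coordinate vector in ℝ⁴ using {E₁₁, E₁₂, E₂₁, E₂₂}.
Place the vectors as rows of a 2×4 matrix and reduce to echelon form.
The reduction yields 1 nonzero row, so the rank is 1.
Since rank 1 < 2, the set is linearly dependent.

linearly dependent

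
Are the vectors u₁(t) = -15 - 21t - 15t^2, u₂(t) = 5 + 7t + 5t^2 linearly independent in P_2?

linearly dependent

Take coordinates with respect to the standard basis {1, t, t^2}.
Row-reduce the matrix whose columns are u₁, u₂.
The reduction yields 1 nonzero row, so the rank is 1.
Since rank 1 < 2, the set is linearly dependent.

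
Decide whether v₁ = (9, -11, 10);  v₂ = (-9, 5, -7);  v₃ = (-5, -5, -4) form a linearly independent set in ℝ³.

linearly independent

The matrix [v₁|v₂|v₃] has determinant 216.
A nonzero determinant means the columns are linearly independent.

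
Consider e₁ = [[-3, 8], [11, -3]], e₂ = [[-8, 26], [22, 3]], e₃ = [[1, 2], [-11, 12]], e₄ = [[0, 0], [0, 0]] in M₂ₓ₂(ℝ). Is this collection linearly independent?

linearly dependent

Take coordinates with respect to the standard basis {E₁₁, E₁₂, E₂₁, E₂₂}.
One of the vectors is the zero vector, so the set is linearly dependent.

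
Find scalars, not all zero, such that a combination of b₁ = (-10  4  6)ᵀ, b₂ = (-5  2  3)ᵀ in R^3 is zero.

b₁ - 2b₂ = 0

Set up α₁b₁ + α₂b₂ = 0 and solve the homogeneous system.
One solution (up to scaling) is (1, -2).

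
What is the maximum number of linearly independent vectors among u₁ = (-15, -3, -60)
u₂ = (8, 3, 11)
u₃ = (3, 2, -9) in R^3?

2

Apply Gaussian elimination to the matrix whose rows are u₁, u₂, u₃.
There are 2 pivot columns, so rank = 2.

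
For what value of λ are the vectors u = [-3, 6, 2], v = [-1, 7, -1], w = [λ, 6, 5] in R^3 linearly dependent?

The vectors are dependent exactly when the determinant of the matrix with rows u, v, w vanishes.
The determinant works out to -20*λ - 105.
Solving -20*λ - 105 = 0 yields λ = -21/4.

λ = -21/4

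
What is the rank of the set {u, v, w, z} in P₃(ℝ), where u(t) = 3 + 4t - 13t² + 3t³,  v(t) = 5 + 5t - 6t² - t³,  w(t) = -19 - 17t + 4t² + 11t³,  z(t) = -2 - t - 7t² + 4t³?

2

Use coordinates relative to {1, t, …, t³}.
Put the 4×4 matrix [u|v|w|z] into echelon form.
Exactly 2 pivots survive; hence the rank is 2.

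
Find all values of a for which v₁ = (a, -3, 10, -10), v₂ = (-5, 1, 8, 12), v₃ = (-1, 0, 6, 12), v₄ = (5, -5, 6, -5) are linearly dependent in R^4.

a = -14/3

The vectors are dependent exactly when the determinant of the matrix with rows v₁, v₂, v₃, v₄ vanishes.
The determinant works out to -222*a - 1036.
Solving -222*a - 1036 = 0 yields a = -14/3.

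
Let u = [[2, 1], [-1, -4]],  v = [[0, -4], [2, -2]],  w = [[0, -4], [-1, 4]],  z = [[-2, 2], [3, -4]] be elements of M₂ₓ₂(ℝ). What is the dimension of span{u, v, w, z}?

4

Represent each element by its coordinate vector in ℝ⁴.
Put the 4×4 matrix [u|v|w|z] into echelon form.
Reduction leaves 4 leading entries, giving rank 4.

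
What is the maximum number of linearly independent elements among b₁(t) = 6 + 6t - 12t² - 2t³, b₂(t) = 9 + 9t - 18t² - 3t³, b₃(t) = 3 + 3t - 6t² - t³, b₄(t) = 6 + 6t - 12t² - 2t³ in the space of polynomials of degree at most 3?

1

Pass to coordinate vectors with respect to the basis {1, t, …, t³}.
Apply Gaussian elimination to the matrix whose rows are b₁, b₂, b₃, b₄.
Exactly 1 pivot survives; hence the rank is 1.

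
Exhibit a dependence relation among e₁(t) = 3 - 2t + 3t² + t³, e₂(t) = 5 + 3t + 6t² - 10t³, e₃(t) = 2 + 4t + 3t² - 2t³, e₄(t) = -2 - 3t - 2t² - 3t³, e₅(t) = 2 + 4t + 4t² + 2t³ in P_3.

e₁ - e₂ + 3e₃ + e₄ - e₅ = 0

Pass to coordinate vectors relative to the basis {1, t, …, t³}.
Set up α₁e₁ + … + α₅e₅ = 0 and solve the homogeneous system.
The free variable yields coefficients (1, -1, 3, 1, -1) (any nonzero multiple also works).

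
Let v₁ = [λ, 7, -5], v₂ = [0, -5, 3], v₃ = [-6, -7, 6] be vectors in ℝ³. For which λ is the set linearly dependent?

The set is linearly dependent precisely when det[v₁; v₂; v₃] = 0.
The determinant works out to 24 - 9*λ.
This vanishes exactly when λ = 8/3.

λ = 8/3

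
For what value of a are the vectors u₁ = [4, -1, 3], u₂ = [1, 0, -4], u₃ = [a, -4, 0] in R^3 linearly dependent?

a = 19

Place the vectors as rows of a 3×3 matrix; dependence ⇔ determinant zero.
Cofactor expansion gives det = 4*a - 76.
This vanishes exactly when a = 19.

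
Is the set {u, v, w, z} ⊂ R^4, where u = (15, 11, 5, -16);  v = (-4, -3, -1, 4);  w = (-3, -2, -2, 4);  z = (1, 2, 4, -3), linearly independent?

Form the 4×4 matrix with these as columns; its determinant is 0.
A zero determinant means the columns are linearly dependent.

linearly dependent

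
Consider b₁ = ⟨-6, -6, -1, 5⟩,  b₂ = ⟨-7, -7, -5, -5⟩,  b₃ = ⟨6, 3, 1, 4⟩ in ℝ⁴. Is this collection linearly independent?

Place the vectors as rows of a 3×4 matrix and reduce to echelon form.
The reduction yields 3 nonzero rows, so the rank is 3.
Since rank = 3 (the number of vectors), the set is linearly independent.

linearly independent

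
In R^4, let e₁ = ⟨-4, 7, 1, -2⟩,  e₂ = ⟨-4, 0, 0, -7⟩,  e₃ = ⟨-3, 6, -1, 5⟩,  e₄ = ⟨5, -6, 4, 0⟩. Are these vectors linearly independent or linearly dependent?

linearly independent

The matrix [e₁|e₂|e₃|e₄] has determinant -579.
A nonzero determinant means the columns are linearly independent.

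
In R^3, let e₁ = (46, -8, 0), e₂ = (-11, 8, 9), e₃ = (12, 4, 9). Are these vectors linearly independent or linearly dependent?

linearly dependent

Place the vectors as rows of a 3×3 matrix and reduce to echelon form.
The reduction yields 2 nonzero rows, so the rank is 2.
Since rank 2 < 3, the set is linearly dependent.
Indeed e₁ + 2e₂ - 2e₃ = 0.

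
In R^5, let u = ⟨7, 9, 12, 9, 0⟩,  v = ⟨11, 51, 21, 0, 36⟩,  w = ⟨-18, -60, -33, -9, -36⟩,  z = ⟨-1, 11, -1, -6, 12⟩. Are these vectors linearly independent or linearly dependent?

Place the vectors as rows of a 4×5 matrix and reduce to echelon form.
The reduction yields 2 nonzero rows, so the rank is 2.
Since rank 2 < 4, the set is linearly dependent.

linearly dependent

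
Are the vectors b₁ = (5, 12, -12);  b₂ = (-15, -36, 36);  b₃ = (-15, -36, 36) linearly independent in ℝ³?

linearly dependent

Row-reduce the matrix whose columns are b₁, b₂, b₃.
The reduction yields 1 nonzero row, so the rank is 1.
Since rank 1 < 3, the set is linearly dependent.
Indeed 3b₁ + b₂ = 0.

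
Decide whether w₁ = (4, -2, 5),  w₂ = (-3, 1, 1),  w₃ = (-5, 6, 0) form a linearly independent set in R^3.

Place the vectors as rows of a 3×3 matrix and reduce to echelon form.
The reduction yields 3 nonzero rows, so the rank is 3.
Since rank = 3 (the number of vectors), the set is linearly independent.

linearly independent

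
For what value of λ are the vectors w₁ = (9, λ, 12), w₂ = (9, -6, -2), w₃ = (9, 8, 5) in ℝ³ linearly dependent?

λ = 22

Place the vectors as rows of a 3×3 matrix; dependence ⇔ determinant zero.
Cofactor expansion gives det = 1386 - 63*λ.
Solving 1386 - 63*λ = 0 yields λ = 22.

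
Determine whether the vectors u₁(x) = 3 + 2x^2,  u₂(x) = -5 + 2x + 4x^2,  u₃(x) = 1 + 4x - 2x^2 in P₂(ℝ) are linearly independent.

Write each element as a coordinate vector in ℝ³ using {1, x, x^2}.
Form the 3×3 matrix with these as columns; its determinant is -104.
A nonzero determinant means the columns are linearly independent.

linearly independent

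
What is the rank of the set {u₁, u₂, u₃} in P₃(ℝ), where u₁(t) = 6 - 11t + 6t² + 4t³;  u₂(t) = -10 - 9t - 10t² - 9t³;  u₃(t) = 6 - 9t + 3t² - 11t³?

3

Pass to coordinate vectors with respect to the basis {1, t, …, t³}.
Put the 4×3 matrix [u₁|u₂|u₃] into echelon form.
Reduction leaves 3 leading entries, giving rank 3.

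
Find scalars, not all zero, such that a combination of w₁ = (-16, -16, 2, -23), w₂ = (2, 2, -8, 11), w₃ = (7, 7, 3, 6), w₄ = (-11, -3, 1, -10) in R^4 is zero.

Solve the homogeneous system with w₁, w₂, w₃, w₄ as columns by row-reducing the coefficient matrix.
One solution (up to scaling) is (1, 1, 2, 0).

w₁ + w₂ + 2w₃ = 0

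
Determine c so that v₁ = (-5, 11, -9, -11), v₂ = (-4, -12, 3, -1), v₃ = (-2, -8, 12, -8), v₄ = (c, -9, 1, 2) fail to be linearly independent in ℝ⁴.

c = -13/6

The set is linearly dependent precisely when det[v₁; v₂; v₃; v₄] = 0.
Cofactor expansion gives det = -1980*c - 4290.
Setting this to zero gives c = -13/6.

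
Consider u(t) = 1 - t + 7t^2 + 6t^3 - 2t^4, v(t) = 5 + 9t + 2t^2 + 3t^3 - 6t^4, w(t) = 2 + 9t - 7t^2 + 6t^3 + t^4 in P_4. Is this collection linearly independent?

Take coordinates with respect to the standard basis {1, t, …, t^4}.
Row-reduce the matrix whose columns are u, v, w.
The reduction yields 3 nonzero rows, so the rank is 3.
Since rank = 3 (the number of vectors), the set is linearly independent.

linearly independent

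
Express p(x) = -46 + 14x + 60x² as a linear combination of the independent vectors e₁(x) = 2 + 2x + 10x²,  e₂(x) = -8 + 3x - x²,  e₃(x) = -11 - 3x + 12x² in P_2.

p = 4e₁ + 4e₂ + 2e₃

Take coordinate vectors relative to {1, x, x²}.
Write p = c₁e₁ + … + c₃e₃ and equate components.
Back-substitution yields (c₁, c₂, c₃) = (4, 4, 2).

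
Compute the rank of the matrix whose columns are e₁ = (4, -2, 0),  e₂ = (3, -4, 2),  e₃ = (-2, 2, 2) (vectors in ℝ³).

Apply Gaussian elimination to the matrix whose rows are e₁, e₂, e₃.
There are 3 pivot columns, so rank = 3.

rank 3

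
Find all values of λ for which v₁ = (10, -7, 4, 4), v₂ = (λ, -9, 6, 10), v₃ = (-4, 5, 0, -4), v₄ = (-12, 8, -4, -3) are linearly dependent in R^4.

The vectors are dependent exactly when the determinant of the matrix with rows v₁, v₂, v₃, v₄ vanishes.
The determinant works out to 36*λ - 372.
Setting this to zero gives λ = 31/3.

λ = 31/3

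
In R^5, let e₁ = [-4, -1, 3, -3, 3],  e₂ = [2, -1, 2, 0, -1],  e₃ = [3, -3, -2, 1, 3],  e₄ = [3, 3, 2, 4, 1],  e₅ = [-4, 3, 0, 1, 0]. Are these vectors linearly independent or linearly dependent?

linearly independent

The matrix [e₁|e₂|e₃|e₄|e₅] has determinant 651.
A nonzero determinant means the columns are linearly independent.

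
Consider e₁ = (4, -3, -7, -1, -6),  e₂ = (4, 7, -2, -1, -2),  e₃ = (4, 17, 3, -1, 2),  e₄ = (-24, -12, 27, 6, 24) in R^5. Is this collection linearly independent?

Row-reduce the matrix whose columns are e₁, e₂, e₃, e₄.
The reduction yields 2 nonzero rows, so the rank is 2.
Since rank 2 < 4, the set is linearly dependent.
Indeed e₁ - 2e₂ + e₃ = 0.

linearly dependent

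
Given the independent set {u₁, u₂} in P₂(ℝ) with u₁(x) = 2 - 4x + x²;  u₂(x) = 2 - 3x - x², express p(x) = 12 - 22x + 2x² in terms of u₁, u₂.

p = 4u₁ + 2u₂

Identify each element with its coordinate vector in ℝ³ via {1, x, x²}.
Set up the augmented matrix [u₁ | u₂ | p] and row-reduce.
The system has the unique solution (α₁, α₂) = (4, 2).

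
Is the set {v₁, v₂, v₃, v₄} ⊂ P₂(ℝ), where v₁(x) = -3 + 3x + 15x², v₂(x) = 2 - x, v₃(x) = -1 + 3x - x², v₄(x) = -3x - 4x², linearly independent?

linearly dependent

Write each element as a coordinate vector in ℝ³ using {1, x, x²}.
There are 4 vectors in a 3-dimensional space, so they cannot be linearly independent.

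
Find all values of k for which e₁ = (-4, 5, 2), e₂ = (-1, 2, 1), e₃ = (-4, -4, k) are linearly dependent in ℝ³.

The vectors are dependent exactly when the determinant of the matrix with rows e₁, e₂, e₃ vanishes.
Expanding, det = -3*k - 12.
Setting this to zero gives k = -4.

k = -4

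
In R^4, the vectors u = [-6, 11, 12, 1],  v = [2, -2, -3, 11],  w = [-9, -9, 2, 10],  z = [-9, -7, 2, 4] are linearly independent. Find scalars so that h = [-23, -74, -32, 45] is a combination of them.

Since u, v, w, z are independent, the coefficients expressing h are uniquely determined by a linear system.
The system has the unique solution (c₁, …, c₄) = (-3, 2, 1, 4).

h = -3u + 2v + w + 4z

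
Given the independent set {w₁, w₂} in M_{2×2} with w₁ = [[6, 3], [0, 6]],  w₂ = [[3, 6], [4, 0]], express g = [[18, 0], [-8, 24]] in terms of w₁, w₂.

Take coordinate vectors relative to {E₁₁, E₁₂, E₂₁, E₂₂}.
Write g = α₁w₁ + α₂w₂ and equate components.
Back-substitution yields (α₁, α₂) = (4, -2).

g = 4w₁ - 2w₂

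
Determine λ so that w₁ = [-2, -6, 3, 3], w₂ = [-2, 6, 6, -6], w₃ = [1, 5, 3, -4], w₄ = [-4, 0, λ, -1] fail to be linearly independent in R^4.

λ = 1

Place the vectors as rows of a 4×4 matrix; dependence ⇔ determinant zero.
Cofactor expansion gives det = 24 - 24*λ.
Setting this to zero gives λ = 1.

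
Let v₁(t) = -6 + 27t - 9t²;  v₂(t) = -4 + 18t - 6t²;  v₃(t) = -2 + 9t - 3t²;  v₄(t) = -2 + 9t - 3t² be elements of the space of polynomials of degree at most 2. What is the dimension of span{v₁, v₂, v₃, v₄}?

Use coordinates relative to {1, t, t²}.
Apply Gaussian elimination to the matrix whose rows are v₁, v₂, v₃, v₄.
Reduction leaves 1 leading entry, giving rank 1.
(With 4 elements in a 3-dimensional space the rank is at most 3.)

1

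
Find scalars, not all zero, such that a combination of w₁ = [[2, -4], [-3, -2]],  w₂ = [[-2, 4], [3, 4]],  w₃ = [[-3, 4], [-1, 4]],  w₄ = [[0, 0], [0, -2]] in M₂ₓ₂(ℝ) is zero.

w₁ + w₂ + w₄ = 0

Pass to coordinate vectors relative to the basis {E₁₁, E₁₂, E₂₁, E₂₂}.
Solve the homogeneous system with w₁, w₂, w₃, w₄ as columns by row-reducing the coefficient matrix.
One solution (up to scaling) is (1, 1, 0, 1).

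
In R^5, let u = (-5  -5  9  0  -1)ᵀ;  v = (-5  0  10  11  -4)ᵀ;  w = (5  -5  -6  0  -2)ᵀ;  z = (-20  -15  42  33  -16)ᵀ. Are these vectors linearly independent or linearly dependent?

Row-reduce the matrix whose columns are u, v, w, z.
The reduction yields 3 nonzero rows, so the rank is 3.
Since rank 3 < 4, the set is linearly dependent.
Indeed 2u + 3v + w - z = 0.

linearly dependent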